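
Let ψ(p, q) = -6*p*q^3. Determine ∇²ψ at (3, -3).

∂²ψ/∂p² = 0
∂²ψ/∂q² = -36*p*q
∇²ψ = -36*p*q
At (3, -3): 324.

324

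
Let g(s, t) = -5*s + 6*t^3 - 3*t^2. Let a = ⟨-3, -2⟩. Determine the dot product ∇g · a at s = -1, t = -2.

-153

∂g/∂s = -5
∂g/∂t = 18*t^2 - 6*t
∇g at (-1, -2) = (-5, 84)
∇g · a = (-5)(-3) + (84)(-2) = -153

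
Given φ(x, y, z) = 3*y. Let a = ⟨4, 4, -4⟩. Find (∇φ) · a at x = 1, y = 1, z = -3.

∂φ/∂x = 0
∂φ/∂y = 3
∂φ/∂z = 0
∇φ at (1, 1, -3) = (0, 3, 0)
∇φ · a = (0)(4) + (3)(4) + (0)(-4) = 12

12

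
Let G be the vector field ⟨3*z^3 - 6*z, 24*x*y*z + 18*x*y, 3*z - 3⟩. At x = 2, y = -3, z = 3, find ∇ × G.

(144, 75, -270)

(∇×G)₁ = ∂G₃/∂y − ∂G₂/∂z = -24*x*y
(∇×G)₂ = ∂G₁/∂z − ∂G₃/∂x = 9*z^2 - 6
(∇×G)₃ = ∂G₂/∂x − ∂G₁/∂y = 24*y*z + 18*y
∇×G = (-24*x*y, 9*z^2 - 6, 24*y*z + 18*y)
At (2, -3, 3): (144, 75, -270).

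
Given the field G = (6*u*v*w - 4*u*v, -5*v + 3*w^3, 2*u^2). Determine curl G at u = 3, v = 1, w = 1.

(-9, 6, -6)

(∇×G)₁ = ∂G₃/∂v − ∂G₂/∂w = -9*w^2
(∇×G)₂ = ∂G₁/∂w − ∂G₃/∂u = 6*u*v - 4*u
(∇×G)₃ = ∂G₂/∂u − ∂G₁/∂v = -6*u*w + 4*u
∇×G = (-9*w^2, 6*u*v - 4*u, -6*u*w + 4*u)
At (3, 1, 1): (-9, 6, -6).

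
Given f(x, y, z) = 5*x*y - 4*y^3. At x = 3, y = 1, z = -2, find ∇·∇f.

-24

∂²f/∂x² = 0
∂²f/∂y² = -24*y
∂²f/∂z² = 0
∇²f = -24*y
At (3, 1, -2): -24.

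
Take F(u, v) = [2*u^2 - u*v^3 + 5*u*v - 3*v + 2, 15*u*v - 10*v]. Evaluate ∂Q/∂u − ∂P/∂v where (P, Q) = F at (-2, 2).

∂F₂/∂u = 15*v
∂F₁/∂v = -3*u*v^2 + 5*u - 3
Scalar curl = 3*u*v^2 - 5*u + 15*v + 3
At (-2, 2): 19.

19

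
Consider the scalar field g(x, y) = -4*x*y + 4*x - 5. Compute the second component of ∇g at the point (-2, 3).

(∇g)_2 = ∂g/∂y = -4*x
At (-2, 3): 8.

8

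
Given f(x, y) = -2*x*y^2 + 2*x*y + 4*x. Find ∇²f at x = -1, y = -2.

∂²f/∂x² = 0
∂²f/∂y² = -4*x
∇²f = -4*x
At (-1, -2): 4.

4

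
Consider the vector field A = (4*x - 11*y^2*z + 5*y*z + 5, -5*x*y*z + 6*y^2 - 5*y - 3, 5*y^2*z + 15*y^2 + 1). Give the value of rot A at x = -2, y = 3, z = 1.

(90, -84, 46)

(∇×A)₁ = ∂A₃/∂y − ∂A₂/∂z = 5*x*y + 10*y*z + 30*y
(∇×A)₂ = ∂A₁/∂z − ∂A₃/∂x = -11*y^2 + 5*y
(∇×A)₃ = ∂A₂/∂x − ∂A₁/∂y = 17*y*z - 5*z
∇×A = (5*x*y + 10*y*z + 30*y, -11*y^2 + 5*y, 17*y*z - 5*z)
At (-2, 3, 1): (90, -84, 46).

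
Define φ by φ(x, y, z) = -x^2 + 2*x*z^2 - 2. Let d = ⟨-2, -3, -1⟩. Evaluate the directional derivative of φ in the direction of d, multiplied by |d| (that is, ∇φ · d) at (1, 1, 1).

∂φ/∂x = -2*x + 2*z^2
∂φ/∂y = 0
∂φ/∂z = 4*x*z
∇φ at (1, 1, 1) = (0, 0, 4)
∇φ · d = (0)(-2) + (0)(-3) + (4)(-1) = -4

-4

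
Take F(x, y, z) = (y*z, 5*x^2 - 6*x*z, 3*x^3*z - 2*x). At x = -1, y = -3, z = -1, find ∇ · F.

∂F₁/∂x = 0
∂F₂/∂y = 0
∂F₃/∂z = 3*x^3
∇·F = 3*x^3
At (-1, -3, -1): -3.

-3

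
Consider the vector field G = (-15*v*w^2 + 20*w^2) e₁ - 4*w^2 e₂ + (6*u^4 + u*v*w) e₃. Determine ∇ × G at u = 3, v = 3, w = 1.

(11, -701, 15)

(∇×G)₁ = ∂G₃/∂v − ∂G₂/∂w = u*w + 8*w
(∇×G)₂ = ∂G₁/∂w − ∂G₃/∂u = -24*u^3 - 31*v*w + 40*w
(∇×G)₃ = ∂G₂/∂u − ∂G₁/∂v = 15*w^2
∇×G = (u*w + 8*w, -24*u^3 - 31*v*w + 40*w, 15*w^2)
At (3, 3, 1): (11, -701, 15).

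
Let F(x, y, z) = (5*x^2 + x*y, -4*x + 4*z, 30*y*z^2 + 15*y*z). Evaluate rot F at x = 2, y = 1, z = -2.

(∇×F)₁ = ∂F₃/∂y − ∂F₂/∂z = 30*z^2 + 15*z - 4
(∇×F)₂ = ∂F₁/∂z − ∂F₃/∂x = 0
(∇×F)₃ = ∂F₂/∂x − ∂F₁/∂y = -x - 4
∇×F = (30*z^2 + 15*z - 4, 0, -x - 4)
At (2, 1, -2): (86, 0, -6).

(86, 0, -6)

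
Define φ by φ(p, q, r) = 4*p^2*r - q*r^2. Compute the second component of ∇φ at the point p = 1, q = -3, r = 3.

(∇φ)_2 = ∂φ/∂q = -r^2
At (1, -3, 3): -9.

-9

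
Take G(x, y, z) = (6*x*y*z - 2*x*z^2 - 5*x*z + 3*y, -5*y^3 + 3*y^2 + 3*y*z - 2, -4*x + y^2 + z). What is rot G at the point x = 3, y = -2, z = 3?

(2, -83, -57)

(∇×G)₁ = ∂G₃/∂y − ∂G₂/∂z = -y
(∇×G)₂ = ∂G₁/∂z − ∂G₃/∂x = 6*x*y - 4*x*z - 5*x + 4
(∇×G)₃ = ∂G₂/∂x − ∂G₁/∂y = -6*x*z - 3
∇×G = (-y, 6*x*y - 4*x*z - 5*x + 4, -6*x*z - 3)
At (3, -2, 3): (2, -83, -57).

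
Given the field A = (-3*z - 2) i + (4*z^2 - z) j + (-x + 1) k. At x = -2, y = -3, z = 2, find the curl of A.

(-15, -2, 0)

(∇×A)₁ = ∂A₃/∂y − ∂A₂/∂z = -8*z + 1
(∇×A)₂ = ∂A₁/∂z − ∂A₃/∂x = -2
(∇×A)₃ = ∂A₂/∂x − ∂A₁/∂y = 0
∇×A = (-8*z + 1, -2, 0)
At (-2, -3, 2): (-15, -2, 0).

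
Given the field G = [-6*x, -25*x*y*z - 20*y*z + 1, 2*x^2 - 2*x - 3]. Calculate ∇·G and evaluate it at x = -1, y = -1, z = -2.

-16

∂G₁/∂x = -6
∂G₂/∂y = -25*x*z - 20*z
∂G₃/∂z = 0
∇·G = -25*x*z - 20*z - 6
At (-1, -1, -2): -16.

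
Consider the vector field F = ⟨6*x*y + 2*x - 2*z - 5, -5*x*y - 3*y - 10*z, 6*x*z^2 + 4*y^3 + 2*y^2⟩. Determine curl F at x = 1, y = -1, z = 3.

(18, -56, -1)

(∇×F)₁ = ∂F₃/∂y − ∂F₂/∂z = 12*y^2 + 4*y + 10
(∇×F)₂ = ∂F₁/∂z − ∂F₃/∂x = -6*z^2 - 2
(∇×F)₃ = ∂F₂/∂x − ∂F₁/∂y = -6*x - 5*y
∇×F = (12*y^2 + 4*y + 10, -6*z^2 - 2, -6*x - 5*y)
At (1, -1, 3): (18, -56, -1).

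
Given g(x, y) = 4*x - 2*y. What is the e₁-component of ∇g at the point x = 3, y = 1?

4

(∇g)_1 = ∂g/∂x = 4
At (3, 1): 4.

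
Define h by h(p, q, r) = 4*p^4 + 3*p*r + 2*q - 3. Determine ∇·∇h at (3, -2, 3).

432

∂²h/∂p² = 48*p^2
∂²h/∂q² = 0
∂²h/∂r² = 0
∇²h = 48*p^2
At (3, -2, 3): 432.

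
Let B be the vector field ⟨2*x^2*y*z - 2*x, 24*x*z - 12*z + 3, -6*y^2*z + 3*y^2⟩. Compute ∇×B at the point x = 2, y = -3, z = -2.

(∇×B)₁ = ∂B₃/∂y − ∂B₂/∂z = -24*x - 12*y*z + 6*y + 12
(∇×B)₂ = ∂B₁/∂z − ∂B₃/∂x = 2*x^2*y
(∇×B)₃ = ∂B₂/∂x − ∂B₁/∂y = -2*x^2*z + 24*z
∇×B = (-24*x - 12*y*z + 6*y + 12, 2*x^2*y, -2*x^2*z + 24*z)
At (2, -3, -2): (-126, -24, -32).

(-126, -24, -32)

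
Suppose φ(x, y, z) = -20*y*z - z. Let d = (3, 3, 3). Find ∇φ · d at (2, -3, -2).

297

∂φ/∂x = 0
∂φ/∂y = -20*z
∂φ/∂z = -20*y - 1
∇φ at (2, -3, -2) = (0, 40, 59)
∇φ · d = (0)(3) + (40)(3) + (59)(3) = 297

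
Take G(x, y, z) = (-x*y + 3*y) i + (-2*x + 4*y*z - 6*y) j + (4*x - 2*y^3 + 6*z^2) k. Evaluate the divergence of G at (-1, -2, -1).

-20

∂G₁/∂x = -y
∂G₂/∂y = 4*z - 6
∂G₃/∂z = 12*z
∇·G = -y + 16*z - 6
At (-1, -2, -1): -20.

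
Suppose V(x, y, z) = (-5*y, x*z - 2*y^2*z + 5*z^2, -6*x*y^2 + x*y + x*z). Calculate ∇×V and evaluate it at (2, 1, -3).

(∇×V)₁ = ∂V₃/∂y − ∂V₂/∂z = -12*x*y + 2*y^2 - 10*z
(∇×V)₂ = ∂V₁/∂z − ∂V₃/∂x = 6*y^2 - y - z
(∇×V)₃ = ∂V₂/∂x − ∂V₁/∂y = z + 5
∇×V = (-12*x*y + 2*y^2 - 10*z, 6*y^2 - y - z, z + 5)
At (2, 1, -3): (8, 8, 2).

(8, 8, 2)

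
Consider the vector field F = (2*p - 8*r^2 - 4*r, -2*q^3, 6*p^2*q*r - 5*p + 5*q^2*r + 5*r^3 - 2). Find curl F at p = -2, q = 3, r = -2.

(-108, -111, 0)

(∇×F)₁ = ∂F₃/∂q − ∂F₂/∂r = 6*p^2*r + 10*q*r
(∇×F)₂ = ∂F₁/∂r − ∂F₃/∂p = -12*p*q*r - 16*r + 1
(∇×F)₃ = ∂F₂/∂p − ∂F₁/∂q = 0
∇×F = (6*p^2*r + 10*q*r, -12*p*q*r - 16*r + 1, 0)
At (-2, 3, -2): (-108, -111, 0).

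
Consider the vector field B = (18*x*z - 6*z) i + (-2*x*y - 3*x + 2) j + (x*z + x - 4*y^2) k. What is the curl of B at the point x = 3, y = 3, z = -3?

(∇×B)₁ = ∂B₃/∂y − ∂B₂/∂z = -8*y
(∇×B)₂ = ∂B₁/∂z − ∂B₃/∂x = 18*x - z - 7
(∇×B)₃ = ∂B₂/∂x − ∂B₁/∂y = -2*y - 3
∇×B = (-8*y, 18*x - z - 7, -2*y - 3)
At (3, 3, -3): (-24, 50, -9).

(-24, 50, -9)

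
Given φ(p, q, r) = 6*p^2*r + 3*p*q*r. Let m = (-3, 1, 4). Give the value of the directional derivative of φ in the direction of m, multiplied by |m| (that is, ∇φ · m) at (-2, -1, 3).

∂φ/∂p = 12*p*r + 3*q*r
∂φ/∂q = 3*p*r
∂φ/∂r = 6*p^2 + 3*p*q
∇φ at (-2, -1, 3) = (-81, -18, 30)
∇φ · m = (-81)(-3) + (-18)(1) + (30)(4) = 345

345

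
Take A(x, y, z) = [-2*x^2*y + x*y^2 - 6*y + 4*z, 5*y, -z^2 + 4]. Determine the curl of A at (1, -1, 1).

(0, 4, 10)

(∇×A)₁ = ∂A₃/∂y − ∂A₂/∂z = 0
(∇×A)₂ = ∂A₁/∂z − ∂A₃/∂x = 4
(∇×A)₃ = ∂A₂/∂x − ∂A₁/∂y = 2*x^2 - 2*x*y + 6
∇×A = (0, 4, 2*x^2 - 2*x*y + 6)
At (1, -1, 1): (0, 4, 10).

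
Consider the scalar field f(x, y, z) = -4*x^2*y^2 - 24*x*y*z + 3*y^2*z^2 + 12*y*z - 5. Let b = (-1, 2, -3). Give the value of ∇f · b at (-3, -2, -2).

∂f/∂x = -8*x*y^2 - 24*y*z
∂f/∂y = -8*x^2*y - 24*x*z + 6*y*z^2 + 12*z
∂f/∂z = -24*x*y + 6*y^2*z + 12*y
∇f at (-3, -2, -2) = (0, -72, -216)
∇f · b = (0)(-1) + (-72)(2) + (-216)(-3) = 504

504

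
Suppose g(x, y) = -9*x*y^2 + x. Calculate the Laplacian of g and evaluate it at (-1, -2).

18

∂²g/∂x² = 0
∂²g/∂y² = -18*x
∇²g = -18*x
At (-1, -2): 18.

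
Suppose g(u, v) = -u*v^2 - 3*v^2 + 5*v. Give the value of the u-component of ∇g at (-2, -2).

(∇g)_1 = ∂g/∂u = -v^2
At (-2, -2): -4.

-4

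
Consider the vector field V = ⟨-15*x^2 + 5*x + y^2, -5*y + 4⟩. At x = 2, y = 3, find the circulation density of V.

∂V₂/∂x = 0
∂V₁/∂y = 2*y
Scalar curl = -2*y
At (2, 3): -6.

-6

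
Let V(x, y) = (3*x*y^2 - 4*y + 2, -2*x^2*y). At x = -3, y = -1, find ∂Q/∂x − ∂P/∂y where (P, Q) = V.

∂V₂/∂x = -4*x*y
∂V₁/∂y = 6*x*y - 4
Scalar curl = -10*x*y + 4
At (-3, -1): -26.

-26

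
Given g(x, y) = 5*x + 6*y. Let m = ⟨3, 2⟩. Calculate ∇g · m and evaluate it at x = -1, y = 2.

∂g/∂x = 5
∂g/∂y = 6
∇g at (-1, 2) = (5, 6)
∇g · m = (5)(3) + (6)(2) = 27

27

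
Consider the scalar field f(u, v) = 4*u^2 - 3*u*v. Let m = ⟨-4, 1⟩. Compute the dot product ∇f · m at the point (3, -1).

∂f/∂u = 8*u - 3*v
∂f/∂v = -3*u
∇f at (3, -1) = (27, -9)
∇f · m = (27)(-4) + (-9)(1) = -117

-117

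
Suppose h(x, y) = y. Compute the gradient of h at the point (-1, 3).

∂h/∂x = 0
∂h/∂y = 1
∇h = (0, 1)
At (-1, 3): (0, 1).

(0, 1)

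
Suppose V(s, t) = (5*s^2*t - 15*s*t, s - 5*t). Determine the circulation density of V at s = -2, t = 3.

-49

∂V₂/∂s = 1
∂V₁/∂t = 5*s^2 - 15*s
Scalar curl = -5*s^2 + 15*s + 1
At (-2, 3): -49.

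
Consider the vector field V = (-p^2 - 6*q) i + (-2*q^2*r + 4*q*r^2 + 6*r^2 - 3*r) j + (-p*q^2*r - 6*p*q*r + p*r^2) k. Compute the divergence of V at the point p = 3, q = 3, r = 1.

-89

∂V₁/∂p = -2*p
∂V₂/∂q = -4*q*r + 4*r^2
∂V₃/∂r = -p*q^2 - 6*p*q + 2*p*r
∇·V = -p*q^2 - 6*p*q + 2*p*r - 2*p - 4*q*r + 4*r^2
At (3, 3, 1): -89.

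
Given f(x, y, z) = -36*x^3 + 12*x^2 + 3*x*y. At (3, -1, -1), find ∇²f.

∂²f/∂x² = 24*(-9*x + 1)
∂²f/∂y² = 0
∂²f/∂z² = 0
∇²f = -216*x + 24
At (3, -1, -1): -624.

-624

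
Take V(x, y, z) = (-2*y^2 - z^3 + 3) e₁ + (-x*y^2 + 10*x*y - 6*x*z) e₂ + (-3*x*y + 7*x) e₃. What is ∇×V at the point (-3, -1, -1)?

(-9, -13, -9)

(∇×V)₁ = ∂V₃/∂y − ∂V₂/∂z = 3*x
(∇×V)₂ = ∂V₁/∂z − ∂V₃/∂x = 3*y - 3*z^2 - 7
(∇×V)₃ = ∂V₂/∂x − ∂V₁/∂y = -y^2 + 14*y - 6*z
∇×V = (3*x, 3*y - 3*z^2 - 7, -y^2 + 14*y - 6*z)
At (-3, -1, -1): (-9, -13, -9).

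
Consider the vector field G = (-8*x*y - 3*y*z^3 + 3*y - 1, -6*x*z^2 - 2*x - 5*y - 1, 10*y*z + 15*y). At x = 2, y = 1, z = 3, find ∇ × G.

(117, -81, 38)

(∇×G)₁ = ∂G₃/∂y − ∂G₂/∂z = 12*x*z + 10*z + 15
(∇×G)₂ = ∂G₁/∂z − ∂G₃/∂x = -9*y*z^2
(∇×G)₃ = ∂G₂/∂x − ∂G₁/∂y = 8*x + 3*z^3 - 6*z^2 - 5
∇×G = (12*x*z + 10*z + 15, -9*y*z^2, 8*x + 3*z^3 - 6*z^2 - 5)
At (2, 1, 3): (117, -81, 38).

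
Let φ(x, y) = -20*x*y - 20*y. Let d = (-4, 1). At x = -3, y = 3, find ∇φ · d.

∂φ/∂x = -20*y
∂φ/∂y = -20*x - 20
∇φ at (-3, 3) = (-60, 40)
∇φ · d = (-60)(-4) + (40)(1) = 280

280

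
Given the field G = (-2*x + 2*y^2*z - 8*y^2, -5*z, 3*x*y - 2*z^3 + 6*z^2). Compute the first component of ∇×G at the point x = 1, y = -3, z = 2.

(∇×G)_1 = ∂G₃/∂y − ∂G₂/∂z
= 3*x − (-5)
= 3*x + 5
At (1, -3, 2): 8.

8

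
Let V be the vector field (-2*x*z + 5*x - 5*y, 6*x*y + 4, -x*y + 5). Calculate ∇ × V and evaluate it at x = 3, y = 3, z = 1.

(-3, -3, 23)

(∇×V)₁ = ∂V₃/∂y − ∂V₂/∂z = -x
(∇×V)₂ = ∂V₁/∂z − ∂V₃/∂x = -2*x + y
(∇×V)₃ = ∂V₂/∂x − ∂V₁/∂y = 6*y + 5
∇×V = (-x, -2*x + y, 6*y + 5)
At (3, 3, 1): (-3, -3, 23).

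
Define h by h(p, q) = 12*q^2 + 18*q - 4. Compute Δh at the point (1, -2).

24

∂²h/∂p² = 0
∂²h/∂q² = 24
∇²h = 24
At (1, -2): 24.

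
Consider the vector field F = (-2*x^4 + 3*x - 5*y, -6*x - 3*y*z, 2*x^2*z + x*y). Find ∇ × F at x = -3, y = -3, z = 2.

(∇×F)₁ = ∂F₃/∂y − ∂F₂/∂z = x + 3*y
(∇×F)₂ = ∂F₁/∂z − ∂F₃/∂x = -4*x*z - y
(∇×F)₃ = ∂F₂/∂x − ∂F₁/∂y = -1
∇×F = (x + 3*y, -4*x*z - y, -1)
At (-3, -3, 2): (-12, 27, -1).

(-12, 27, -1)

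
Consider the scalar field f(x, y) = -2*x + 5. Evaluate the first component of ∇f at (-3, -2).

-2

(∇f)_1 = ∂f/∂x = -2
At (-3, -2): -2.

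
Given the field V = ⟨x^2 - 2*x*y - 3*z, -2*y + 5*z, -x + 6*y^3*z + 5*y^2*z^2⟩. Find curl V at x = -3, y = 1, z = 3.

(∇×V)₁ = ∂V₃/∂y − ∂V₂/∂z = 18*y^2*z + 10*y*z^2 - 5
(∇×V)₂ = ∂V₁/∂z − ∂V₃/∂x = -2
(∇×V)₃ = ∂V₂/∂x − ∂V₁/∂y = 2*x
∇×V = (18*y^2*z + 10*y*z^2 - 5, -2, 2*x)
At (-3, 1, 3): (139, -2, -6).

(139, -2, -6)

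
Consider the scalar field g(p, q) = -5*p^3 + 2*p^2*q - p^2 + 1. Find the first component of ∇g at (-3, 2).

-153

(∇g)_1 = ∂g/∂p = -15*p^2 + 4*p*q - 2*p
At (-3, 2): -153.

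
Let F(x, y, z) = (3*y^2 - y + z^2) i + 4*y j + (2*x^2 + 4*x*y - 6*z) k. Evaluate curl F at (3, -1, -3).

(∇×F)₁ = ∂F₃/∂y − ∂F₂/∂z = 4*x
(∇×F)₂ = ∂F₁/∂z − ∂F₃/∂x = -4*x - 4*y + 2*z
(∇×F)₃ = ∂F₂/∂x − ∂F₁/∂y = -6*y + 1
∇×F = (4*x, -4*x - 4*y + 2*z, -6*y + 1)
At (3, -1, -3): (12, -14, 7).

(12, -14, 7)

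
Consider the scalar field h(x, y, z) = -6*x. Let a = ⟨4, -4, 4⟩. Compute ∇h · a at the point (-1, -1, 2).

∂h/∂x = -6
∂h/∂y = 0
∂h/∂z = 0
∇h at (-1, -1, 2) = (-6, 0, 0)
∇h · a = (-6)(4) + (0)(-4) + (0)(4) = -24

-24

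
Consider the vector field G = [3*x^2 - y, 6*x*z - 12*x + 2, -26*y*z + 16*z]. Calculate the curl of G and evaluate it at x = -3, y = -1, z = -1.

(∇×G)₁ = ∂G₃/∂y − ∂G₂/∂z = -6*x - 26*z
(∇×G)₂ = ∂G₁/∂z − ∂G₃/∂x = 0
(∇×G)₃ = ∂G₂/∂x − ∂G₁/∂y = 6*z - 11
∇×G = (-6*x - 26*z, 0, 6*z - 11)
At (-3, -1, -1): (44, 0, -17).

(44, 0, -17)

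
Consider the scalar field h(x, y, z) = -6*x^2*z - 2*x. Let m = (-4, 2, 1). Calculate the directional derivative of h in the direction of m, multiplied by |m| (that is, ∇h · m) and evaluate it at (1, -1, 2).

∂h/∂x = -12*x*z - 2
∂h/∂y = 0
∂h/∂z = -6*x^2
∇h at (1, -1, 2) = (-26, 0, -6)
∇h · m = (-26)(-4) + (0)(2) + (-6)(1) = 98

98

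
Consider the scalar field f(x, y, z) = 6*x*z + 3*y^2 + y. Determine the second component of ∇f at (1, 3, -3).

19

(∇f)_2 = ∂f/∂y = 6*y + 1
At (1, 3, -3): 19.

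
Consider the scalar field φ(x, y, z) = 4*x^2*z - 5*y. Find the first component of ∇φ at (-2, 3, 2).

(∇φ)_1 = ∂φ/∂x = 8*x*z
At (-2, 3, 2): -32.

-32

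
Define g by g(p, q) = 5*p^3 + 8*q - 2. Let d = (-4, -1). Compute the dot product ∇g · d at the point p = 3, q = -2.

∂g/∂p = 15*p^2
∂g/∂q = 8
∇g at (3, -2) = (135, 8)
∇g · d = (135)(-4) + (8)(-1) = -548

-548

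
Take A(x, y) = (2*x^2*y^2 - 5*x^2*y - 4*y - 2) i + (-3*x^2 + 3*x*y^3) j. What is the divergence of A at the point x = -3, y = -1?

-69

∂A₁/∂x = 4*x*y^2 - 10*x*y
∂A₂/∂y = 9*x*y^2
∇·A = 13*x*y^2 - 10*x*y
At (-3, -1): -69.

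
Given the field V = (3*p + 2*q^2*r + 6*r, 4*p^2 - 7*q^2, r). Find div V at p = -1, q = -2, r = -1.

∂V₁/∂p = 3
∂V₂/∂q = -14*q
∂V₃/∂r = 1
∇·V = -14*q + 4
At (-1, -2, -1): 32.

32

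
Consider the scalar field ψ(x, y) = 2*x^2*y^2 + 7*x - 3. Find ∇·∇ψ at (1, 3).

∂²ψ/∂x² = 4*y^2
∂²ψ/∂y² = 4*x^2
∇²ψ = 4*x^2 + 4*y^2
At (1, 3): 40.

40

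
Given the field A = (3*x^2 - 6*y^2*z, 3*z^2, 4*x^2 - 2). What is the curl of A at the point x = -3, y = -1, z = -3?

(∇×A)₁ = ∂A₃/∂y − ∂A₂/∂z = -6*z
(∇×A)₂ = ∂A₁/∂z − ∂A₃/∂x = -8*x - 6*y^2
(∇×A)₃ = ∂A₂/∂x − ∂A₁/∂y = 12*y*z
∇×A = (-6*z, -8*x - 6*y^2, 12*y*z)
At (-3, -1, -3): (18, 18, 36).

(18, 18, 36)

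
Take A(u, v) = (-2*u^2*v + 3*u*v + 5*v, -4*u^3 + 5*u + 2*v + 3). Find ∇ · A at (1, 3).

-1

∂A₁/∂u = -4*u*v + 3*v
∂A₂/∂v = 2
∇·A = -4*u*v + 3*v + 2
At (1, 3): -1.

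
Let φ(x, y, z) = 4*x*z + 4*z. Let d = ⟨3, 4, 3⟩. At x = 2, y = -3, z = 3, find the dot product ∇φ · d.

∂φ/∂x = 4*z
∂φ/∂y = 0
∂φ/∂z = 4*x + 4
∇φ at (2, -3, 3) = (12, 0, 12)
∇φ · d = (12)(3) + (0)(4) + (12)(3) = 72

72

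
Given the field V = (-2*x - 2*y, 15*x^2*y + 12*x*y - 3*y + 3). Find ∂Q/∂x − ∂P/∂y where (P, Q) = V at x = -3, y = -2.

158

∂V₂/∂x = 30*x*y + 12*y
∂V₁/∂y = -2
Scalar curl = 30*x*y + 12*y + 2
At (-3, -2): 158.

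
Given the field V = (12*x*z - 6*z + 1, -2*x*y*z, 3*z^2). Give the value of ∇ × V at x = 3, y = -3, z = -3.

(-18, 30, -18)

(∇×V)₁ = ∂V₃/∂y − ∂V₂/∂z = 2*x*y
(∇×V)₂ = ∂V₁/∂z − ∂V₃/∂x = 12*x - 6
(∇×V)₃ = ∂V₂/∂x − ∂V₁/∂y = -2*y*z
∇×V = (2*x*y, 12*x - 6, -2*y*z)
At (3, -3, -3): (-18, 30, -18).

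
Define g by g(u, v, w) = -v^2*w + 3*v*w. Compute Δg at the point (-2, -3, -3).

∂²g/∂u² = 0
∂²g/∂v² = -2*w
∂²g/∂w² = 0
∇²g = -2*w
At (-2, -3, -3): 6.

6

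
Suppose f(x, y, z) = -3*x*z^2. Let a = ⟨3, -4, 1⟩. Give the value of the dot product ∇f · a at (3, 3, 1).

-27

∂f/∂x = -3*z^2
∂f/∂y = 0
∂f/∂z = -6*x*z
∇f at (3, 3, 1) = (-3, 0, -18)
∇f · a = (-3)(3) + (0)(-4) + (-18)(1) = -27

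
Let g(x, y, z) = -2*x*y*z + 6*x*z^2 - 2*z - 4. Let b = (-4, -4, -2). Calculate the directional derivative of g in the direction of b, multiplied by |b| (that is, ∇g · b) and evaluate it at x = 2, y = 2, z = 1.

-20

∂g/∂x = -2*y*z + 6*z^2
∂g/∂y = -2*x*z
∂g/∂z = -2*x*y + 12*x*z - 2
∇g at (2, 2, 1) = (2, -4, 14)
∇g · b = (2)(-4) + (-4)(-4) + (14)(-2) = -20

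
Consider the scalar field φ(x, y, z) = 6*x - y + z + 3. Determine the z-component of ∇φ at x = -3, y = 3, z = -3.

(∇φ)_3 = ∂φ/∂z = 1
At (-3, 3, -3): 1.

1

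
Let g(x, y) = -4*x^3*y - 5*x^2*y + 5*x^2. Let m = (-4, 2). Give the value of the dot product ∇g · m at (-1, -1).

∂g/∂x = -12*x^2*y - 10*x*y + 10*x
∂g/∂y = -4*x^3 - 5*x^2
∇g at (-1, -1) = (-8, -1)
∇g · m = (-8)(-4) + (-1)(2) = 30

30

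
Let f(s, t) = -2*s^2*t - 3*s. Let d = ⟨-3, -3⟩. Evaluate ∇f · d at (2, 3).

105

∂f/∂s = -4*s*t - 3
∂f/∂t = -2*s^2
∇f at (2, 3) = (-27, -8)
∇f · d = (-27)(-3) + (-8)(-3) = 105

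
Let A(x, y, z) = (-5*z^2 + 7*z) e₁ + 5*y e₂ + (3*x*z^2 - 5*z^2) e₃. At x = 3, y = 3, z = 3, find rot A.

(0, -50, 0)

(∇×A)₁ = ∂A₃/∂y − ∂A₂/∂z = 0
(∇×A)₂ = ∂A₁/∂z − ∂A₃/∂x = -3*z^2 - 10*z + 7
(∇×A)₃ = ∂A₂/∂x − ∂A₁/∂y = 0
∇×A = (0, -3*z^2 - 10*z + 7, 0)
At (3, 3, 3): (0, -50, 0).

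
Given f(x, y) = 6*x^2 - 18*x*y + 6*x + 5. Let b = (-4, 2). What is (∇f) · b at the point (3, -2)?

∂f/∂x = 12*x - 18*y + 6
∂f/∂y = -18*x
∇f at (3, -2) = (78, -54)
∇f · b = (78)(-4) + (-54)(2) = -420

-420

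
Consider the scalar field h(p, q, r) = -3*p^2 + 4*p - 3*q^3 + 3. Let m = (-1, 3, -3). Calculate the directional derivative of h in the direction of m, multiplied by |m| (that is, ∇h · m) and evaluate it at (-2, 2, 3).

-124

∂h/∂p = -6*p + 4
∂h/∂q = -9*q^2
∂h/∂r = 0
∇h at (-2, 2, 3) = (16, -36, 0)
∇h · m = (16)(-1) + (-36)(3) + (0)(-3) = -124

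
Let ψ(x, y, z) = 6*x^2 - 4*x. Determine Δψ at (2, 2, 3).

12

∂²ψ/∂x² = 12
∂²ψ/∂y² = 0
∂²ψ/∂z² = 0
∇²ψ = 12
At (2, 2, 3): 12.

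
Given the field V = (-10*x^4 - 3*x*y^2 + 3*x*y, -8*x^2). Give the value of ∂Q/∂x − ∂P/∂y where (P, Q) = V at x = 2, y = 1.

∂V₂/∂x = -16*x
∂V₁/∂y = -6*x*y + 3*x
Scalar curl = 6*x*y - 19*x
At (2, 1): -26.

-26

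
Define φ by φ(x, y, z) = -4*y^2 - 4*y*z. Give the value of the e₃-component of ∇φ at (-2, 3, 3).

(∇φ)_3 = ∂φ/∂z = -4*y
At (-2, 3, 3): -12.

-12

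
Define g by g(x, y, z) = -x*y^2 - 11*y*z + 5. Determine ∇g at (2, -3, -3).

(-9, 45, 33)

∂g/∂x = -y^2
∂g/∂y = -2*x*y - 11*z
∂g/∂z = -11*y
∇g = (-y^2, -2*x*y - 11*z, -11*y)
At (2, -3, -3): (-9, 45, 33).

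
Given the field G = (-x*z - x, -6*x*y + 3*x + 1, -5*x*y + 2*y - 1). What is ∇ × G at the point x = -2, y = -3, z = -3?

(∇×G)₁ = ∂G₃/∂y − ∂G₂/∂z = -5*x + 2
(∇×G)₂ = ∂G₁/∂z − ∂G₃/∂x = -x + 5*y
(∇×G)₃ = ∂G₂/∂x − ∂G₁/∂y = -6*y + 3
∇×G = (-5*x + 2, -x + 5*y, -6*y + 3)
At (-2, -3, -3): (12, -13, 21).

(12, -13, 21)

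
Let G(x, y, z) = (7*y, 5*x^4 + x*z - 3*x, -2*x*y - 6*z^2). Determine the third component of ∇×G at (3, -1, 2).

532

(∇×G)_3 = ∂G₂/∂x − ∂G₁/∂y
= 20*x^3 + z - 3 − (7)
= 20*x^3 + z - 10
At (3, -1, 2): 532.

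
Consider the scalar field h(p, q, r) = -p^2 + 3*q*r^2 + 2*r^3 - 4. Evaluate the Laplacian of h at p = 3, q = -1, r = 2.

16

∂²h/∂p² = -2
∂²h/∂q² = 0
∂²h/∂r² = 6*(q + 2*r)
∇²h = 6*q + 12*r - 2
At (3, -1, 2): 16.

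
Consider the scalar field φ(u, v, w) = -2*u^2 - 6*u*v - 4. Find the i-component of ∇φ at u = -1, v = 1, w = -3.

-2

(∇φ)_1 = ∂φ/∂u = -4*u - 6*v
At (-1, 1, -3): -2.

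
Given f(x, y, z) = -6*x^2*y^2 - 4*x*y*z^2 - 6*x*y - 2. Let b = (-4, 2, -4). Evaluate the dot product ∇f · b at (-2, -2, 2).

-24

∂f/∂x = -12*x*y^2 - 4*y*z^2 - 6*y
∂f/∂y = -12*x^2*y - 4*x*z^2 - 6*x
∂f/∂z = -8*x*y*z
∇f at (-2, -2, 2) = (140, 140, -64)
∇f · b = (140)(-4) + (140)(2) + (-64)(-4) = -24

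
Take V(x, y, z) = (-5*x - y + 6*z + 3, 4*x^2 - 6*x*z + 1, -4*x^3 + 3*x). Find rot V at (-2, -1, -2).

(-12, 51, -3)

(∇×V)₁ = ∂V₃/∂y − ∂V₂/∂z = 6*x
(∇×V)₂ = ∂V₁/∂z − ∂V₃/∂x = 12*x^2 + 3
(∇×V)₃ = ∂V₂/∂x − ∂V₁/∂y = 8*x - 6*z + 1
∇×V = (6*x, 12*x^2 + 3, 8*x - 6*z + 1)
At (-2, -1, -2): (-12, 51, -3).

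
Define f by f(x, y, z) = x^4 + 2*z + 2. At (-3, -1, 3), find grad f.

∂f/∂x = 4*x^3
∂f/∂y = 0
∂f/∂z = 2
∇f = (4*x^3, 0, 2)
At (-3, -1, 3): (-108, 0, 2).

(-108, 0, 2)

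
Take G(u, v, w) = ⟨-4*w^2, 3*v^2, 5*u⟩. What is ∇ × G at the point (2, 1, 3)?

(0, -29, 0)

(∇×G)₁ = ∂G₃/∂v − ∂G₂/∂w = 0
(∇×G)₂ = ∂G₁/∂w − ∂G₃/∂u = -8*w - 5
(∇×G)₃ = ∂G₂/∂u − ∂G₁/∂v = 0
∇×G = (0, -8*w - 5, 0)
At (2, 1, 3): (0, -29, 0).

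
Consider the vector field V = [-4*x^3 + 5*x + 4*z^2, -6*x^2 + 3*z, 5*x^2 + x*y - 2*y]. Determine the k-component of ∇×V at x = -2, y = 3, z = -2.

24

(∇×V)_3 = ∂V₂/∂x − ∂V₁/∂y
= -12*x − (0)
= -12*x
At (-2, 3, -2): 24.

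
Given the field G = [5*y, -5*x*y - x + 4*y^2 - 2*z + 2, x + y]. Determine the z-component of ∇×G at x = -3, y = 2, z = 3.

-16

(∇×G)_3 = ∂G₂/∂x − ∂G₁/∂y
= -5*y - 1 − (5)
= -5*y - 6
At (-3, 2, 3): -16.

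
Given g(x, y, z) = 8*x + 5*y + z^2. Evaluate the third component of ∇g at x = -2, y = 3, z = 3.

(∇g)_3 = ∂g/∂z = 2*z
At (-2, 3, 3): 6.

6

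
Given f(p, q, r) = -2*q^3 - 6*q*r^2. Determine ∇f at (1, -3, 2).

∂f/∂p = 0
∂f/∂q = -6*q^2 - 6*r^2
∂f/∂r = -12*q*r
∇f = (0, -6*q^2 - 6*r^2, -12*q*r)
At (1, -3, 2): (0, -78, 72).

(0, -78, 72)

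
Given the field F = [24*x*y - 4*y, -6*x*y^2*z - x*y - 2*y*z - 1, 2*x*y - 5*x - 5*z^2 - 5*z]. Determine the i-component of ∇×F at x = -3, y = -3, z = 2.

-174

(∇×F)_1 = ∂F₃/∂y − ∂F₂/∂z
= 2*x − (-6*x*y^2 - 2*y)
= 6*x*y^2 + 2*x + 2*y
At (-3, -3, 2): -174.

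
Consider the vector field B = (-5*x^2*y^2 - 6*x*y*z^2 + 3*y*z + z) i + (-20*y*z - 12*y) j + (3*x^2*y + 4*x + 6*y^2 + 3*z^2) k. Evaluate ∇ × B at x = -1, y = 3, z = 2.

(99, 96, 0)

(∇×B)₁ = ∂B₃/∂y − ∂B₂/∂z = 3*x^2 + 32*y
(∇×B)₂ = ∂B₁/∂z − ∂B₃/∂x = -12*x*y*z - 6*x*y + 3*y - 3
(∇×B)₃ = ∂B₂/∂x − ∂B₁/∂y = 10*x^2*y + 6*x*z^2 - 3*z
∇×B = (3*x^2 + 32*y, -12*x*y*z - 6*x*y + 3*y - 3, 10*x^2*y + 6*x*z^2 - 3*z)
At (-1, 3, 2): (99, 96, 0).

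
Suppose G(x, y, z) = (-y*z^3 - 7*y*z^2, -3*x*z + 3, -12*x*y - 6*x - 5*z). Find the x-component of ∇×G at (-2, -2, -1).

18

(∇×G)_1 = ∂G₃/∂y − ∂G₂/∂z
= -12*x − (-3*x)
= -9*x
At (-2, -2, -1): 18.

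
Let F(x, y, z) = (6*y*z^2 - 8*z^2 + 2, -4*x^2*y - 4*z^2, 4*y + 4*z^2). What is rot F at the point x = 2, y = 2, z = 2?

(∇×F)₁ = ∂F₃/∂y − ∂F₂/∂z = 8*z + 4
(∇×F)₂ = ∂F₁/∂z − ∂F₃/∂x = 12*y*z - 16*z
(∇×F)₃ = ∂F₂/∂x − ∂F₁/∂y = -8*x*y - 6*z^2
∇×F = (8*z + 4, 12*y*z - 16*z, -8*x*y - 6*z^2)
At (2, 2, 2): (20, 16, -56).

(20, 16, -56)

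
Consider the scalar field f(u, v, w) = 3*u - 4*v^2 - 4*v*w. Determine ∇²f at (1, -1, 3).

∂²f/∂u² = 0
∂²f/∂v² = -8
∂²f/∂w² = 0
∇²f = -8
At (1, -1, 3): -8.

-8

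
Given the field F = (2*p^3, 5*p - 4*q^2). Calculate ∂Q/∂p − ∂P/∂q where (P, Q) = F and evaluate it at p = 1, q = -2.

∂F₂/∂p = 5
∂F₁/∂q = 0
Scalar curl = 5
At (1, -2): 5.

5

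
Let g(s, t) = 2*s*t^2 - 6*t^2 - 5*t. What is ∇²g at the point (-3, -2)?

-24

∂²g/∂s² = 0
∂²g/∂t² = 4*(s - 3)
∇²g = 4*s - 12
At (-3, -2): -24.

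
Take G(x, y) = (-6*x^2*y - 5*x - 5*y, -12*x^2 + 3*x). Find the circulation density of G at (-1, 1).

∂G₂/∂x = -24*x + 3
∂G₁/∂y = -6*x^2 - 5
Scalar curl = 6*x^2 - 24*x + 8
At (-1, 1): 38.

38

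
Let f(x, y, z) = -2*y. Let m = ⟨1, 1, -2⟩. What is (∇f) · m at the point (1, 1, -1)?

∂f/∂x = 0
∂f/∂y = -2
∂f/∂z = 0
∇f at (1, 1, -1) = (0, -2, 0)
∇f · m = (0)(1) + (-2)(1) + (0)(-2) = -2

-2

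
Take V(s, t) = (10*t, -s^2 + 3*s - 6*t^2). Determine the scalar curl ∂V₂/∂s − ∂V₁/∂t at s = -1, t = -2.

-5

∂V₂/∂s = -2*s + 3
∂V₁/∂t = 10
Scalar curl = -2*s - 7
At (-1, -2): -5.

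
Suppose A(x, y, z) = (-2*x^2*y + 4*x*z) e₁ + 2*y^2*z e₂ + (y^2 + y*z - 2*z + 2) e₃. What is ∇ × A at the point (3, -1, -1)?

(-5, 12, 18)

(∇×A)₁ = ∂A₃/∂y − ∂A₂/∂z = -2*y^2 + 2*y + z
(∇×A)₂ = ∂A₁/∂z − ∂A₃/∂x = 4*x
(∇×A)₃ = ∂A₂/∂x − ∂A₁/∂y = 2*x^2
∇×A = (-2*y^2 + 2*y + z, 4*x, 2*x^2)
At (3, -1, -1): (-5, 12, 18).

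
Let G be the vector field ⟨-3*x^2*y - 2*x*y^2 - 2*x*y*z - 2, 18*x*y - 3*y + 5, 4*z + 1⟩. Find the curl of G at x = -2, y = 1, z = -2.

(0, 4, 30)

(∇×G)₁ = ∂G₃/∂y − ∂G₂/∂z = 0
(∇×G)₂ = ∂G₁/∂z − ∂G₃/∂x = -2*x*y
(∇×G)₃ = ∂G₂/∂x − ∂G₁/∂y = 3*x^2 + 4*x*y + 2*x*z + 18*y
∇×G = (0, -2*x*y, 3*x^2 + 4*x*y + 2*x*z + 18*y)
At (-2, 1, -2): (0, 4, 30).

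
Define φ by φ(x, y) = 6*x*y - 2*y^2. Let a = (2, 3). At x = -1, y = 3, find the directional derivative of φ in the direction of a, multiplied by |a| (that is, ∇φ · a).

-18

∂φ/∂x = 6*y
∂φ/∂y = 6*x - 4*y
∇φ at (-1, 3) = (18, -18)
∇φ · a = (18)(2) + (-18)(3) = -18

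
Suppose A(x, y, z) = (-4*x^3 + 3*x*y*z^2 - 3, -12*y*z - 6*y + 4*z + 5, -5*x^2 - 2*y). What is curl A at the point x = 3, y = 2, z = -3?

(∇×A)₁ = ∂A₃/∂y − ∂A₂/∂z = 12*y - 6
(∇×A)₂ = ∂A₁/∂z − ∂A₃/∂x = 6*x*y*z + 10*x
(∇×A)₃ = ∂A₂/∂x − ∂A₁/∂y = -3*x*z^2
∇×A = (12*y - 6, 6*x*y*z + 10*x, -3*x*z^2)
At (3, 2, -3): (18, -78, -81).

(18, -78, -81)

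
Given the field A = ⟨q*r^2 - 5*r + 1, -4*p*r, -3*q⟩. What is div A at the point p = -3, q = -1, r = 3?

0

∂A₁/∂p = 0
∂A₂/∂q = 0
∂A₃/∂r = 0
∇·A = 0
At (-3, -1, 3): 0.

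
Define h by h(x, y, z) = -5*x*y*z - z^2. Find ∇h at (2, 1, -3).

(15, 30, -4)

∂h/∂x = -5*y*z
∂h/∂y = -5*x*z
∂h/∂z = -5*x*y - 2*z
∇h = (-5*y*z, -5*x*z, -5*x*y - 2*z)
At (2, 1, -3): (15, 30, -4).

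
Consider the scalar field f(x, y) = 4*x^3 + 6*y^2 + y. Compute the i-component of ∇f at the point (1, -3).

(∇f)_1 = ∂f/∂x = 12*x^2
At (1, -3): 12.

12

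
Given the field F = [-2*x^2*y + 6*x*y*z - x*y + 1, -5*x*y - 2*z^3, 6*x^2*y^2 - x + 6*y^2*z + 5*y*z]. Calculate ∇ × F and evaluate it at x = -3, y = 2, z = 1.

(251, 109, 23)

(∇×F)₁ = ∂F₃/∂y − ∂F₂/∂z = 12*x^2*y + 12*y*z + 6*z^2 + 5*z
(∇×F)₂ = ∂F₁/∂z − ∂F₃/∂x = -12*x*y^2 + 6*x*y + 1
(∇×F)₃ = ∂F₂/∂x − ∂F₁/∂y = 2*x^2 - 6*x*z + x - 5*y
∇×F = (12*x^2*y + 12*y*z + 6*z^2 + 5*z, -12*x*y^2 + 6*x*y + 1, 2*x^2 - 6*x*z + x - 5*y)
At (-3, 2, 1): (251, 109, 23).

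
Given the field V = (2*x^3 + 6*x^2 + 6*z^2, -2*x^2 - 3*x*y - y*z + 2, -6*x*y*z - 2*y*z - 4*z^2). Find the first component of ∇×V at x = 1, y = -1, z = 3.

(∇×V)_1 = ∂V₃/∂y − ∂V₂/∂z
= -6*x*z - 2*z − (-y)
= -6*x*z + y - 2*z
At (1, -1, 3): -25.

-25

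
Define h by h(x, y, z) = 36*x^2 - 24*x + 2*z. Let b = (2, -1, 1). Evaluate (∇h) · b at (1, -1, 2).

∂h/∂x = 72*x - 24
∂h/∂y = 0
∂h/∂z = 2
∇h at (1, -1, 2) = (48, 0, 2)
∇h · b = (48)(2) + (0)(-1) + (2)(1) = 98

98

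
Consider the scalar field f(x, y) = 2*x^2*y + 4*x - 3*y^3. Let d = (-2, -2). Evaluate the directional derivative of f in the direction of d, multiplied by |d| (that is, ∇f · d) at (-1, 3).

174

∂f/∂x = 4*x*y + 4
∂f/∂y = 2*x^2 - 9*y^2
∇f at (-1, 3) = (-8, -79)
∇f · d = (-8)(-2) + (-79)(-2) = 174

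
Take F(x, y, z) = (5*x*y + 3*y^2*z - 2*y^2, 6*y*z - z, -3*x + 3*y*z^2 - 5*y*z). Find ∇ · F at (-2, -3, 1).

∂F₁/∂x = 5*y
∂F₂/∂y = 6*z
∂F₃/∂z = 6*y*z - 5*y
∇·F = 6*y*z + 6*z
At (-2, -3, 1): -12.

-12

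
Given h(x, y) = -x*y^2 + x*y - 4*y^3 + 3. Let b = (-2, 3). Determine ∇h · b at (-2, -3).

-342

∂h/∂x = -y^2 + y
∂h/∂y = -2*x*y + x - 12*y^2
∇h at (-2, -3) = (-12, -122)
∇h · b = (-12)(-2) + (-122)(3) = -342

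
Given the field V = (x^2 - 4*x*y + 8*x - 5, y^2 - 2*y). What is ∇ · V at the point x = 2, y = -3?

∂V₁/∂x = 2*x - 4*y + 8
∂V₂/∂y = 2*y - 2
∇·V = 2*x - 2*y + 6
At (2, -3): 16.

16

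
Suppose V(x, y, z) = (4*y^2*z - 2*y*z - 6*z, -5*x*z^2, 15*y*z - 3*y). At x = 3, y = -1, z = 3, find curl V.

(132, 0, -15)

(∇×V)₁ = ∂V₃/∂y − ∂V₂/∂z = 10*x*z + 15*z - 3
(∇×V)₂ = ∂V₁/∂z − ∂V₃/∂x = 4*y^2 - 2*y - 6
(∇×V)₃ = ∂V₂/∂x − ∂V₁/∂y = -8*y*z - 5*z^2 + 2*z
∇×V = (10*x*z + 15*z - 3, 4*y^2 - 2*y - 6, -8*y*z - 5*z^2 + 2*z)
At (3, -1, 3): (132, 0, -15).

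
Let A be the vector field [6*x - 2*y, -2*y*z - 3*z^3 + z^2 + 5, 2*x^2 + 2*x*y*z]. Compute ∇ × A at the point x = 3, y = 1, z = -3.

(71, -6, 2)

(∇×A)₁ = ∂A₃/∂y − ∂A₂/∂z = 2*x*z + 2*y + 9*z^2 - 2*z
(∇×A)₂ = ∂A₁/∂z − ∂A₃/∂x = -4*x - 2*y*z
(∇×A)₃ = ∂A₂/∂x − ∂A₁/∂y = 2
∇×A = (2*x*z + 2*y + 9*z^2 - 2*z, -4*x - 2*y*z, 2)
At (3, 1, -3): (71, -6, 2).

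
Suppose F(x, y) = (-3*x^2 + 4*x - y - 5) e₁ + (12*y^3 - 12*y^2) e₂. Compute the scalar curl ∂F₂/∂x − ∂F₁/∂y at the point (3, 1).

1

∂F₂/∂x = 0
∂F₁/∂y = -1
Scalar curl = 1
At (3, 1): 1.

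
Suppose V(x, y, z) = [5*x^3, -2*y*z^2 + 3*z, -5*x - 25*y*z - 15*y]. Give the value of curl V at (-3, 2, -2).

(16, 5, 0)

(∇×V)₁ = ∂V₃/∂y − ∂V₂/∂z = 4*y*z - 25*z - 18
(∇×V)₂ = ∂V₁/∂z − ∂V₃/∂x = 5
(∇×V)₃ = ∂V₂/∂x − ∂V₁/∂y = 0
∇×V = (4*y*z - 25*z - 18, 5, 0)
At (-3, 2, -2): (16, 5, 0).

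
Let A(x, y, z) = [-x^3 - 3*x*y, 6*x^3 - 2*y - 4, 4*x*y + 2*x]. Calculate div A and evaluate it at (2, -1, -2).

∂A₁/∂x = -3*x^2 - 3*y
∂A₂/∂y = -2
∂A₃/∂z = 0
∇·A = -3*x^2 - 3*y - 2
At (2, -1, -2): -11.

-11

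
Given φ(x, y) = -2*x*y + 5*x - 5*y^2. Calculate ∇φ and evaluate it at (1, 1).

∂φ/∂x = -2*y + 5
∂φ/∂y = -2*x - 10*y
∇φ = (-2*y + 5, -2*x - 10*y)
At (1, 1): (3, -12).

(3, -12)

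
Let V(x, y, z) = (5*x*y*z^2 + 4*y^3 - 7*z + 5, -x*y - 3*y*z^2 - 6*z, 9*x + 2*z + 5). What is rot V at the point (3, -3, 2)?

(∇×V)₁ = ∂V₃/∂y − ∂V₂/∂z = 6*y*z + 6
(∇×V)₂ = ∂V₁/∂z − ∂V₃/∂x = 10*x*y*z - 16
(∇×V)₃ = ∂V₂/∂x − ∂V₁/∂y = -5*x*z^2 - 12*y^2 - y
∇×V = (6*y*z + 6, 10*x*y*z - 16, -5*x*z^2 - 12*y^2 - y)
At (3, -3, 2): (-30, -196, -165).

(-30, -196, -165)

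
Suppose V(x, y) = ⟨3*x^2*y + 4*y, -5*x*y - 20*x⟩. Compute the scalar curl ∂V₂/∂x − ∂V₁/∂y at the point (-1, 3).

∂V₂/∂x = -5*y - 20
∂V₁/∂y = 3*x^2 + 4
Scalar curl = -3*x^2 - 5*y - 24
At (-1, 3): -42.

-42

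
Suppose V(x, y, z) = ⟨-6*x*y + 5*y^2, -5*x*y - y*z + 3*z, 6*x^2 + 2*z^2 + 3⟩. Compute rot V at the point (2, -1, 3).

(∇×V)₁ = ∂V₃/∂y − ∂V₂/∂z = y - 3
(∇×V)₂ = ∂V₁/∂z − ∂V₃/∂x = -12*x
(∇×V)₃ = ∂V₂/∂x − ∂V₁/∂y = 6*x - 15*y
∇×V = (y - 3, -12*x, 6*x - 15*y)
At (2, -1, 3): (-4, -24, 27).

(-4, -24, 27)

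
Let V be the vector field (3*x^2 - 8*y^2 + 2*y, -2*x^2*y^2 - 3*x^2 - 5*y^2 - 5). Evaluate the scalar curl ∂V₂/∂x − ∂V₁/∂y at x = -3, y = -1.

12

∂V₂/∂x = -4*x*y^2 - 6*x
∂V₁/∂y = -16*y + 2
Scalar curl = -4*x*y^2 - 6*x + 16*y - 2
At (-3, -1): 12.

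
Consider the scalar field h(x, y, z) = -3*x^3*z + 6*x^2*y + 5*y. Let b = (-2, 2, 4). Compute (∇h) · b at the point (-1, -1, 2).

∂h/∂x = -9*x^2*z + 12*x*y
∂h/∂y = 6*x^2 + 5
∂h/∂z = -3*x^3
∇h at (-1, -1, 2) = (-6, 11, 3)
∇h · b = (-6)(-2) + (11)(2) + (3)(4) = 46

46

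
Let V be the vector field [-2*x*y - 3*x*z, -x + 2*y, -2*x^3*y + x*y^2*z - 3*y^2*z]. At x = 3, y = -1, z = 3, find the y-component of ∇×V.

-66

(∇×V)_2 = ∂V₁/∂z − ∂V₃/∂x
= -3*x − (-6*x^2*y + y^2*z)
= 6*x^2*y - 3*x - y^2*z
At (3, -1, 3): -66.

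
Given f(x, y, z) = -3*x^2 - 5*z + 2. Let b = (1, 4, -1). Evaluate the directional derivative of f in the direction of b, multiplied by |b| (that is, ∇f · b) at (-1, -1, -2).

11

∂f/∂x = -6*x
∂f/∂y = 0
∂f/∂z = -5
∇f at (-1, -1, -2) = (6, 0, -5)
∇f · b = (6)(1) + (0)(4) + (-5)(-1) = 11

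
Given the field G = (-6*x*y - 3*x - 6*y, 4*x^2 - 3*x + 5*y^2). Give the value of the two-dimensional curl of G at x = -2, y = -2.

-25

∂G₂/∂x = 8*x - 3
∂G₁/∂y = -6*x - 6
Scalar curl = 14*x + 3
At (-2, -2): -25.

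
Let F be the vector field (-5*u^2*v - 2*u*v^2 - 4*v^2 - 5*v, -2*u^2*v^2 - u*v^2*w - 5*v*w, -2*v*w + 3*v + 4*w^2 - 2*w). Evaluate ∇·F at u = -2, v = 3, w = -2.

∂F₁/∂u = -10*u*v - 2*v^2
∂F₂/∂v = -4*u^2*v - 2*u*v*w - 5*w
∂F₃/∂w = -2*v + 8*w - 2
∇·F = -4*u^2*v - 2*u*v*w - 10*u*v - 2*v^2 - 2*v + 3*w - 2
At (-2, 3, -2): -44.

-44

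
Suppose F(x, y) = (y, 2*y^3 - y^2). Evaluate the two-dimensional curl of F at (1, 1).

∂F₂/∂x = 0
∂F₁/∂y = 1
Scalar curl = -1
At (1, 1): -1.

-1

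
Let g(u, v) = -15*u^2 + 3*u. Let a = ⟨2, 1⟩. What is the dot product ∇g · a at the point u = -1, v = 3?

∂g/∂u = -30*u + 3
∂g/∂v = 0
∇g at (-1, 3) = (33, 0)
∇g · a = (33)(2) + (0)(1) = 66

66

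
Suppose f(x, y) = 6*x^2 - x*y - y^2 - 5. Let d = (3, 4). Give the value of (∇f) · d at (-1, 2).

-54

∂f/∂x = 12*x - y
∂f/∂y = -x - 2*y
∇f at (-1, 2) = (-14, -3)
∇f · d = (-14)(3) + (-3)(4) = -54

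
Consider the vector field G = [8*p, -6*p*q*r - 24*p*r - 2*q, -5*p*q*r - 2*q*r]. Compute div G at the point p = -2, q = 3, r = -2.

∂G₁/∂p = 8
∂G₂/∂q = -6*p*r - 2
∂G₃/∂r = -5*p*q - 2*q
∇·G = -5*p*q - 6*p*r - 2*q + 6
At (-2, 3, -2): 6.

6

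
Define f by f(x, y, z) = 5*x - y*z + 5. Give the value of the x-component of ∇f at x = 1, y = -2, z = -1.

(∇f)_1 = ∂f/∂x = 5
At (1, -2, -1): 5.

5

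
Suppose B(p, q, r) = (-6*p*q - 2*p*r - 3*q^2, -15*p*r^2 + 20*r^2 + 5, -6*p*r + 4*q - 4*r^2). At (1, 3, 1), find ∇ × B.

(-6, 4, 9)

(∇×B)₁ = ∂B₃/∂q − ∂B₂/∂r = 30*p*r - 40*r + 4
(∇×B)₂ = ∂B₁/∂r − ∂B₃/∂p = -2*p + 6*r
(∇×B)₃ = ∂B₂/∂p − ∂B₁/∂q = 6*p + 6*q - 15*r^2
∇×B = (30*p*r - 40*r + 4, -2*p + 6*r, 6*p + 6*q - 15*r^2)
At (1, 3, 1): (-6, 4, 9).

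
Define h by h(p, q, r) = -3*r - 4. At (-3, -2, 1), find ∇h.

(0, 0, -3)

∂h/∂p = 0
∂h/∂q = 0
∂h/∂r = -3
∇h = (0, 0, -3)
At (-3, -2, 1): (0, 0, -3).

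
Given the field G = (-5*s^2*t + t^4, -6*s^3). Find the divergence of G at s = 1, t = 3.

∂G₁/∂s = -10*s*t
∂G₂/∂t = 0
∇·G = -10*s*t
At (1, 3): -30.

-30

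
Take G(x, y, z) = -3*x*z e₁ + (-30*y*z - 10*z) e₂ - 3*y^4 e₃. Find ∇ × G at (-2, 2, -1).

(∇×G)₁ = ∂G₃/∂y − ∂G₂/∂z = -12*y^3 + 30*y + 10
(∇×G)₂ = ∂G₁/∂z − ∂G₃/∂x = -3*x
(∇×G)₃ = ∂G₂/∂x − ∂G₁/∂y = 0
∇×G = (-12*y^3 + 30*y + 10, -3*x, 0)
At (-2, 2, -1): (-26, 6, 0).

(-26, 6, 0)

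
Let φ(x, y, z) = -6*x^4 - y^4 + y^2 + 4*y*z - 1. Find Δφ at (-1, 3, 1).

∂²φ/∂x² = -72*x^2
∂²φ/∂y² = 2*(-6*y^2 + 1)
∂²φ/∂z² = 0
∇²φ = -72*x^2 - 12*y^2 + 2
At (-1, 3, 1): -178.

-178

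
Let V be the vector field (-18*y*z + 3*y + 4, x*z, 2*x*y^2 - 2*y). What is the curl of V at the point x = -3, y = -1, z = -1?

(13, 16, -22)

(∇×V)₁ = ∂V₃/∂y − ∂V₂/∂z = 4*x*y - x - 2
(∇×V)₂ = ∂V₁/∂z − ∂V₃/∂x = -2*y^2 - 18*y
(∇×V)₃ = ∂V₂/∂x − ∂V₁/∂y = 19*z - 3
∇×V = (4*x*y - x - 2, -2*y^2 - 18*y, 19*z - 3)
At (-3, -1, -1): (13, 16, -22).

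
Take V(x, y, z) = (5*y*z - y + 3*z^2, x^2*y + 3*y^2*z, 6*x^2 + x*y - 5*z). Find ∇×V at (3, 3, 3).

(∇×V)₁ = ∂V₃/∂y − ∂V₂/∂z = x - 3*y^2
(∇×V)₂ = ∂V₁/∂z − ∂V₃/∂x = -12*x + 4*y + 6*z
(∇×V)₃ = ∂V₂/∂x − ∂V₁/∂y = 2*x*y - 5*z + 1
∇×V = (x - 3*y^2, -12*x + 4*y + 6*z, 2*x*y - 5*z + 1)
At (3, 3, 3): (-24, -6, 4).

(-24, -6, 4)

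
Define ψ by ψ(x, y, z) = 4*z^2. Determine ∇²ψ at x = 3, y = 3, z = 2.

∂²ψ/∂x² = 0
∂²ψ/∂y² = 0
∂²ψ/∂z² = 8
∇²ψ = 8
At (3, 3, 2): 8.

8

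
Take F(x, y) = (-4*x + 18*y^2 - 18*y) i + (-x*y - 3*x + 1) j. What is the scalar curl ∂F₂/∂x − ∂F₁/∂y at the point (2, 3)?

-96

∂F₂/∂x = -y - 3
∂F₁/∂y = 36*y - 18
Scalar curl = -37*y + 15
At (2, 3): -96.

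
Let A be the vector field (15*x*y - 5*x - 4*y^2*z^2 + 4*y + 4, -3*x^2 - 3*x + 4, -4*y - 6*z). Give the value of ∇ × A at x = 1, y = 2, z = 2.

(-4, -64, 36)

(∇×A)₁ = ∂A₃/∂y − ∂A₂/∂z = -4
(∇×A)₂ = ∂A₁/∂z − ∂A₃/∂x = -8*y^2*z
(∇×A)₃ = ∂A₂/∂x − ∂A₁/∂y = -21*x + 8*y*z^2 - 7
∇×A = (-4, -8*y^2*z, -21*x + 8*y*z^2 - 7)
At (1, 2, 2): (-4, -64, 36).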